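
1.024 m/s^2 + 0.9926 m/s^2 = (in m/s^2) 2.017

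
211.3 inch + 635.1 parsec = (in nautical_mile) 1.058e+16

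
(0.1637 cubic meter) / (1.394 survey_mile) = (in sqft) 0.0007854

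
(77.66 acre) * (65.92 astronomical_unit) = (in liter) 3.099e+21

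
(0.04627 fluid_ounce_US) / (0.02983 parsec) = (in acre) 3.674e-25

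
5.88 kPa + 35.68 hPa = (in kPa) 9.448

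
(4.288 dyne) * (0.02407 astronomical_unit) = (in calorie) 3.69e+04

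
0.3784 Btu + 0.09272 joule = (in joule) 399.3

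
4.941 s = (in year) 1.567e-07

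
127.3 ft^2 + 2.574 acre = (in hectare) 1.043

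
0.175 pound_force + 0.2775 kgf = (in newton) 3.5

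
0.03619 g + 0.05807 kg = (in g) 58.11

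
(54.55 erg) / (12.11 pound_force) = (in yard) 1.107e-07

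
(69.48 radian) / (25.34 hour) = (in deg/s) 0.04364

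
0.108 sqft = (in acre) 2.479e-06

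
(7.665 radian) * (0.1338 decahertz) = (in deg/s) 587.6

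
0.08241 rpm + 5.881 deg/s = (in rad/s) 0.1113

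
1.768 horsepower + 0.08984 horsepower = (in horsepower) 1.858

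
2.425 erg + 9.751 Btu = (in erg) 1.029e+11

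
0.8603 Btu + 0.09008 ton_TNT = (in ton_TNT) 0.09008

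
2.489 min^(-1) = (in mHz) 41.48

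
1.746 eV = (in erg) 2.797e-12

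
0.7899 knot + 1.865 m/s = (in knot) 4.415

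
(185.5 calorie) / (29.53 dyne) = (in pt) 7.45e+09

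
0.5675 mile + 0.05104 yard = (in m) 913.3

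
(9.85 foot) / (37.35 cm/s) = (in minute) 0.134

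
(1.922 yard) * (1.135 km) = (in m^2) 1995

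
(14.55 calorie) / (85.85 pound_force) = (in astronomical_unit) 1.066e-12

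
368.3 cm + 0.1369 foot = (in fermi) 3.725e+15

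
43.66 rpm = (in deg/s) 262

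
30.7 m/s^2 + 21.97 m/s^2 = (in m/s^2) 52.67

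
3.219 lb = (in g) 1460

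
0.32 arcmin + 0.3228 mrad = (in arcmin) 1.43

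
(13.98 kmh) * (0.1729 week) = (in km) 406.1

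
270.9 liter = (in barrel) 1.704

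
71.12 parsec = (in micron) 2.195e+24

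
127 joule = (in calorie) 30.35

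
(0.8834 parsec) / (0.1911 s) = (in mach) 4.189e+14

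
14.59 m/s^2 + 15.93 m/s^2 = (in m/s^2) 30.52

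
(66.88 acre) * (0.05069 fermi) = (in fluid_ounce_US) 4.639e-07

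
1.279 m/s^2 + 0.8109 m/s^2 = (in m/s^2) 2.09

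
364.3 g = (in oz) 12.85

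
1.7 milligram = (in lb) 3.748e-06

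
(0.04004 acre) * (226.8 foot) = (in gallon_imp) 2.464e+06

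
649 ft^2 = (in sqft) 649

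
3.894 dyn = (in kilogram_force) 3.971e-06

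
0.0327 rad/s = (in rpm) 0.3123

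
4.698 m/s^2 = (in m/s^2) 4.698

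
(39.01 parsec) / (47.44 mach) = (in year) 2.363e+06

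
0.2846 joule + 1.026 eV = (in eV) 1.776e+18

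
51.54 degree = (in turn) 0.1432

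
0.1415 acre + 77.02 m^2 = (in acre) 0.1605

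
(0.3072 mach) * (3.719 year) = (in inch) 4.83e+11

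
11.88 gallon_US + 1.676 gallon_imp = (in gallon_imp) 11.57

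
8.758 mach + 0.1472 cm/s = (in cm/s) 2.982e+05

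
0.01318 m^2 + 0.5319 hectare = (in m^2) 5319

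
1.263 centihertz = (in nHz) 1.263e+07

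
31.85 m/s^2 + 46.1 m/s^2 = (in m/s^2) 77.95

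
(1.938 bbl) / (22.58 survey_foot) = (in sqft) 0.4819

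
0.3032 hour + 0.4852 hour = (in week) 0.004693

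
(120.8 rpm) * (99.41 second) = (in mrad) 1.258e+06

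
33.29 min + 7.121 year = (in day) 2599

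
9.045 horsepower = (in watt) 6745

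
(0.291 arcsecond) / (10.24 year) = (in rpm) 4.172e-14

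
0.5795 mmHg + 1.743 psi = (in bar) 0.1209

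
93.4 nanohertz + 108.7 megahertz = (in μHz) 1.087e+14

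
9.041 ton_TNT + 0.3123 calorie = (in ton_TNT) 9.041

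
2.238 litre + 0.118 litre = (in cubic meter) 0.002356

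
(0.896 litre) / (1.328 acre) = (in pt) 0.0004726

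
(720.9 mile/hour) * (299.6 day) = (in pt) 2.365e+13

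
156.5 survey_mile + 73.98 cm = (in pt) 7.139e+08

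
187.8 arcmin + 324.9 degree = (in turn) 0.9112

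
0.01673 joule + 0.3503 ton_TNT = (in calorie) 3.503e+08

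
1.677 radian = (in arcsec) 3.459e+05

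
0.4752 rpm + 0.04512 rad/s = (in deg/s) 5.436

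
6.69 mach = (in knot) 4428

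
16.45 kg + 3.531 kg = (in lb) 44.05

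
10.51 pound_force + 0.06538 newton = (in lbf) 10.52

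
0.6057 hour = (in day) 0.02524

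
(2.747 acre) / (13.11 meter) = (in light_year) 8.963e-14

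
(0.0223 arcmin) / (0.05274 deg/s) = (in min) 0.0001175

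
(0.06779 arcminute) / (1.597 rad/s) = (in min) 2.058e-07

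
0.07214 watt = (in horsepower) 9.674e-05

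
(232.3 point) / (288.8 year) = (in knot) 1.749e-11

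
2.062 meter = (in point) 5845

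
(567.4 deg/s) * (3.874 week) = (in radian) 2.32e+07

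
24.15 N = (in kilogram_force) 2.463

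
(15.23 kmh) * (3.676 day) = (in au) 8.982e-06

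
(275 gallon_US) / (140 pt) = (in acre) 0.005208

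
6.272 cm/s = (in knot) 0.1219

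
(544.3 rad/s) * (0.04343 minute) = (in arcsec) 2.926e+08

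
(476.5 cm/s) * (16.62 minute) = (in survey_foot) 1.559e+04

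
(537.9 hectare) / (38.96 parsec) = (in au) 2.991e-23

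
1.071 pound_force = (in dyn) 4.764e+05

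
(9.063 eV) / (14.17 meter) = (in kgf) 1.045e-20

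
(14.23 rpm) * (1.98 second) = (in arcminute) 1.014e+04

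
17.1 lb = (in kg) 7.756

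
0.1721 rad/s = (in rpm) 1.643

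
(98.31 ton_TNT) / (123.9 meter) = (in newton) 3.32e+09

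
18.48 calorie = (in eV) 4.826e+20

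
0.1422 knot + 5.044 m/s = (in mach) 0.01503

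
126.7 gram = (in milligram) 1.267e+05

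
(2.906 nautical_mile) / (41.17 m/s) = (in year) 4.145e-06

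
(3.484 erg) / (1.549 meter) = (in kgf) 2.294e-08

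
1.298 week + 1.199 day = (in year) 0.02818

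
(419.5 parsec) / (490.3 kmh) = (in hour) 2.64e+13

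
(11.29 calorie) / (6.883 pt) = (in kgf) 1984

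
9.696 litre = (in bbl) 0.06099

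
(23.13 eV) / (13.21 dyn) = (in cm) 2.805e-12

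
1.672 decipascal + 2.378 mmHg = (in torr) 2.379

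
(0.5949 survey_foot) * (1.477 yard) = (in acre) 6.051e-05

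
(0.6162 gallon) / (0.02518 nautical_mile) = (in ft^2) 0.0005384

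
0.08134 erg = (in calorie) 1.944e-09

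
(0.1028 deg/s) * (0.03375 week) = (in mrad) 3.662e+04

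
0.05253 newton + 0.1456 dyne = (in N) 0.05253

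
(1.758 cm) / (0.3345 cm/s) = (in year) 1.667e-07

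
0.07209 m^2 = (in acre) 1.781e-05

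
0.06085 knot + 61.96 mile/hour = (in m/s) 27.73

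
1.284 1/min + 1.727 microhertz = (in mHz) 21.4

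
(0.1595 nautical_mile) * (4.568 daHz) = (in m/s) 1.349e+04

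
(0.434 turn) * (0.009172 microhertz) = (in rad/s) 2.501e-08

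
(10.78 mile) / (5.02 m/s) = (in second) 3456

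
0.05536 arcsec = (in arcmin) 0.0009227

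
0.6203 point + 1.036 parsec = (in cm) 3.197e+18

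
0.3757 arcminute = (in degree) 0.006262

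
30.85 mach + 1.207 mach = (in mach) 32.06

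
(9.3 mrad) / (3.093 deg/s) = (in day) 1.994e-06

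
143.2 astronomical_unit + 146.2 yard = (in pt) 6.072e+16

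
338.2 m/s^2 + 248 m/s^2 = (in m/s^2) 586.2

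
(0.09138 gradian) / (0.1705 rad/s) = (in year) 2.67e-10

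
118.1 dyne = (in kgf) 0.0001204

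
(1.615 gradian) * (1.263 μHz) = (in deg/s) 1.836e-06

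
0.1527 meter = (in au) 1.021e-12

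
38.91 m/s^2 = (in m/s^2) 38.91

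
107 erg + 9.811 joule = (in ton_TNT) 2.345e-09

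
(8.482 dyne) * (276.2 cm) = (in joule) 0.0002343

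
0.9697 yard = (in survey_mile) 0.000551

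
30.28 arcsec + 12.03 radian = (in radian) 12.03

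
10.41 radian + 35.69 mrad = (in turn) 1.662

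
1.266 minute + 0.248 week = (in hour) 41.69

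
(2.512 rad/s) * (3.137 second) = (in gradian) 501.7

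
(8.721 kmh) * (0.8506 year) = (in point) 1.842e+11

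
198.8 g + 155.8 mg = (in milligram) 1.99e+05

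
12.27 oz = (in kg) 0.3478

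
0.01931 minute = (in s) 1.159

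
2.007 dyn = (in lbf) 4.512e-06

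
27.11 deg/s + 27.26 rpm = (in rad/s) 3.328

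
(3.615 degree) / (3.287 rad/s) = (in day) 2.222e-07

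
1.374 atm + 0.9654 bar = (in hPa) 2358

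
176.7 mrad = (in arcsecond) 3.645e+04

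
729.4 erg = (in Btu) 6.913e-08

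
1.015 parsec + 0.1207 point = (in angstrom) 3.132e+26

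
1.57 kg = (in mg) 1.57e+06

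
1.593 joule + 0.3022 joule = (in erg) 1.895e+07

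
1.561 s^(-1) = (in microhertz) 1.561e+06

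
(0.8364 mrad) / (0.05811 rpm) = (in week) 2.273e-07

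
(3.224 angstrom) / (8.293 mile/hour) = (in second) 8.696e-11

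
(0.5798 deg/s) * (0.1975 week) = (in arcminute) 4.155e+06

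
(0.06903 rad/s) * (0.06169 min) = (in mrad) 255.5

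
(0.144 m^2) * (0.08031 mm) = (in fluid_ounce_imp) 0.407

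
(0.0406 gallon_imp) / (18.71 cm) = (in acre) 2.438e-07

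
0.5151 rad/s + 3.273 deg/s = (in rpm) 5.464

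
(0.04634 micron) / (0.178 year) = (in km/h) 2.972e-14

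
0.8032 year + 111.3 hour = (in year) 0.8159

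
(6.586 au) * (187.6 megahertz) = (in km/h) 6.654e+20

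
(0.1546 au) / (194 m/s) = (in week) 197.1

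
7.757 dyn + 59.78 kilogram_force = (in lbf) 131.8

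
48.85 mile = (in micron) 7.862e+10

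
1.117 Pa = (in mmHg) 0.008378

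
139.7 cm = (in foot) 4.583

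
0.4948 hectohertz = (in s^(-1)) 49.48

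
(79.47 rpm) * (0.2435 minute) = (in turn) 19.35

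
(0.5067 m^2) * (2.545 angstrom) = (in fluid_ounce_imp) 4.539e-06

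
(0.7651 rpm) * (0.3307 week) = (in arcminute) 5.509e+07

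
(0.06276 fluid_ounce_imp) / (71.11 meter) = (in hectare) 2.508e-12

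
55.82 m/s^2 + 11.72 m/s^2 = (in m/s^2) 67.54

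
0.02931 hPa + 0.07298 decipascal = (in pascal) 2.938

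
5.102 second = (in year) 1.618e-07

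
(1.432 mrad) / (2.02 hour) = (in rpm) 1.88e-06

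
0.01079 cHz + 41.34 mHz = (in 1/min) 2.487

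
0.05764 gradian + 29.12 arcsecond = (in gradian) 0.06663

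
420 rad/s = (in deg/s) 2.406e+04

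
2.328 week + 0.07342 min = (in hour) 391.1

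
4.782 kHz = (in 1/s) 4782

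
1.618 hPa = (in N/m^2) 161.8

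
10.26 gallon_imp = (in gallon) 12.32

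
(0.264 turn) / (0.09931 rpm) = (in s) 159.5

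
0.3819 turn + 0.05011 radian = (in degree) 140.4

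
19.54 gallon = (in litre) 73.97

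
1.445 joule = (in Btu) 0.00137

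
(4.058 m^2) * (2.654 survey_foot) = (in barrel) 20.65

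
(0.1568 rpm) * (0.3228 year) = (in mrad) 1.672e+08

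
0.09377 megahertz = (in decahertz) 9377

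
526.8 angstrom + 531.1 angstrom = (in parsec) 3.428e-24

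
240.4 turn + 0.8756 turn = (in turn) 241.3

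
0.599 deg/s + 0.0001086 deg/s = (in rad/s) 0.01046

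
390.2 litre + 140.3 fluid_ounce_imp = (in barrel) 2.479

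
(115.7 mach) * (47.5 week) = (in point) 3.208e+15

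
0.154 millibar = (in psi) 0.002234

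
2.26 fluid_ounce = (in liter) 0.06684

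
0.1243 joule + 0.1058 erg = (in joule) 0.1243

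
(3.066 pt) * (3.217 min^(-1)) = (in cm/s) 0.005799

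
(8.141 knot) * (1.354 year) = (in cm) 1.788e+10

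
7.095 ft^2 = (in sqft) 7.095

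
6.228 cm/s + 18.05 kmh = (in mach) 0.01491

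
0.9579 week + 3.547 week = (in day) 31.53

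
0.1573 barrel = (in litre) 25.01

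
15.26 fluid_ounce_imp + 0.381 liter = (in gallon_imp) 0.1792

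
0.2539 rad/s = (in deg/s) 14.55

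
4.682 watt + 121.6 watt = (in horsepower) 0.1693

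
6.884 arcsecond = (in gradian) 0.002125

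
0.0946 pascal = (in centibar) 9.46e-05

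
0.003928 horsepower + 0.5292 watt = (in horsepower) 0.004638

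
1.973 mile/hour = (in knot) 1.714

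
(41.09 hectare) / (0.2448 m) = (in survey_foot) 5.507e+06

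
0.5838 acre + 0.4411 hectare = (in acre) 1.674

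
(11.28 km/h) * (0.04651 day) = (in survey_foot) 4.131e+04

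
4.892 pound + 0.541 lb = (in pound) 5.433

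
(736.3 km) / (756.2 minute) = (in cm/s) 1623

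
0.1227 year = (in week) 6.398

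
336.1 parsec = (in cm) 1.037e+21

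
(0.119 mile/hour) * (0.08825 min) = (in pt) 798.5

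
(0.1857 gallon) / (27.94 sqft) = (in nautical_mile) 1.462e-07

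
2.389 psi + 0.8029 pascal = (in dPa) 1.647e+05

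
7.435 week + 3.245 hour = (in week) 7.454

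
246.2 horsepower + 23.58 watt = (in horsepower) 246.2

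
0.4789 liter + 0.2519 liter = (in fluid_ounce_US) 24.71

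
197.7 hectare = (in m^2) 1.977e+06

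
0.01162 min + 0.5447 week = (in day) 3.813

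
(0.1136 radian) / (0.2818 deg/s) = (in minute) 0.385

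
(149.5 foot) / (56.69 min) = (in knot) 0.02604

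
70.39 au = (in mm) 1.053e+16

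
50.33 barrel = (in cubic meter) 8.002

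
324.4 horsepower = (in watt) 2.419e+05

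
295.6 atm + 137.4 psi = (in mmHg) 2.318e+05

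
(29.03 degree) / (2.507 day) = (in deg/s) 0.000134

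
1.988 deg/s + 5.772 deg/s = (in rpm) 1.293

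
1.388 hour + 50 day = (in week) 7.151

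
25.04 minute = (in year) 4.764e-05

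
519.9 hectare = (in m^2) 5.199e+06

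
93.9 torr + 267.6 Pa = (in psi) 1.855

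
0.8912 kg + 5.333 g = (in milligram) 8.965e+05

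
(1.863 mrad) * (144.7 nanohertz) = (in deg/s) 1.545e-08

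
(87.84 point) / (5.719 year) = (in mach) 5.046e-13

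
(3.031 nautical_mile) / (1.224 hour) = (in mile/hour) 2.85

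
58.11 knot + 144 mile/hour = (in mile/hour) 210.9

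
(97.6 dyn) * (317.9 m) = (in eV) 1.937e+18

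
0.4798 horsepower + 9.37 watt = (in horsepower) 0.4924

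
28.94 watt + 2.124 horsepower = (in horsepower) 2.163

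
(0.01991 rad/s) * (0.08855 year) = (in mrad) 5.56e+07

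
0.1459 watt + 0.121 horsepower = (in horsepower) 0.1212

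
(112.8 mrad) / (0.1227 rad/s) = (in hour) 0.0002554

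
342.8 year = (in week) 1.787e+04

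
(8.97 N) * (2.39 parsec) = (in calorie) 1.581e+17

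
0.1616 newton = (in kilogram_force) 0.01648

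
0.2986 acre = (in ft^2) 1.301e+04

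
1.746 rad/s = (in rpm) 16.67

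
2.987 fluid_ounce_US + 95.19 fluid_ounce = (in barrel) 0.01826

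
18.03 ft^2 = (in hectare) 0.0001675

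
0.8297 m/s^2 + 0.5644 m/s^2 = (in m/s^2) 1.394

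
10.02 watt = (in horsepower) 0.01344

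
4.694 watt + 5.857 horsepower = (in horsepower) 5.863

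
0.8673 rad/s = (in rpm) 8.282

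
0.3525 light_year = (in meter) 3.335e+15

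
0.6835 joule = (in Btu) 0.0006478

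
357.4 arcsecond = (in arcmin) 5.957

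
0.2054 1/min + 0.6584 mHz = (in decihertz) 0.04082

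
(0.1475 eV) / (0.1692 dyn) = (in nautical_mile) 7.542e-18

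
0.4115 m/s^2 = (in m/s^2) 0.4115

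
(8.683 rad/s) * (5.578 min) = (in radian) 2906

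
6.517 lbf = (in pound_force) 6.517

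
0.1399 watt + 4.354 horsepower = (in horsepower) 4.354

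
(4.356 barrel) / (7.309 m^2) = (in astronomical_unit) 6.334e-13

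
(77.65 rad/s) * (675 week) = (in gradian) 2.018e+12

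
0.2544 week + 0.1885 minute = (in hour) 42.74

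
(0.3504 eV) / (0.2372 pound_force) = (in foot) 1.746e-19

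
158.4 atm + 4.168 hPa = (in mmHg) 1.204e+05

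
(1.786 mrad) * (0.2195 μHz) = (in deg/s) 2.246e-08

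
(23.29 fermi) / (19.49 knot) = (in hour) 6.452e-19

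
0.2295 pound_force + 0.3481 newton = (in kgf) 0.1396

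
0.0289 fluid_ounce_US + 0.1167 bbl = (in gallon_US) 4.902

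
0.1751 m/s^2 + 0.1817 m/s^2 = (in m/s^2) 0.3568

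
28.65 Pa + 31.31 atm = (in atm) 31.31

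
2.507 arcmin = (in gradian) 0.04643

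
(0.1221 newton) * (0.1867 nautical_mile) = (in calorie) 10.09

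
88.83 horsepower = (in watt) 6.624e+04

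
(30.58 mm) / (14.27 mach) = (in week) 1.041e-11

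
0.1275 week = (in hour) 21.42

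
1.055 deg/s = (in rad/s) 0.01841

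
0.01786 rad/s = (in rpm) 0.1706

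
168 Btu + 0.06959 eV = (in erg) 1.772e+12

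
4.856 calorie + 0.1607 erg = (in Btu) 0.01926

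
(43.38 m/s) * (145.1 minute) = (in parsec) 1.224e-11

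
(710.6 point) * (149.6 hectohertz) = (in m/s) 3750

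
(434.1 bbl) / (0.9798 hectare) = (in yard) 0.007703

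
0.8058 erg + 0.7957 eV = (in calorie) 1.926e-08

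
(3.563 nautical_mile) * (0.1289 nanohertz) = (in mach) 2.498e-09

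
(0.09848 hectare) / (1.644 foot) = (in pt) 5.571e+06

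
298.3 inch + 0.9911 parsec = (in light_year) 3.233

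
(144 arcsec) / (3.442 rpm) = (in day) 2.242e-08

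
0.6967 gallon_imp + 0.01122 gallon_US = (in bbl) 0.02019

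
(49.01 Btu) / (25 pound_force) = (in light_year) 4.915e-14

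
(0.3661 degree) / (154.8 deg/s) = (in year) 7.499e-11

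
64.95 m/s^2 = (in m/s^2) 64.95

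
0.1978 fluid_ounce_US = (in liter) 0.00585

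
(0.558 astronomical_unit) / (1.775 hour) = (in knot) 2.539e+07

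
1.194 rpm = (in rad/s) 0.125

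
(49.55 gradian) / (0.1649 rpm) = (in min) 0.7512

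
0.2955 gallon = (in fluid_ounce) 37.82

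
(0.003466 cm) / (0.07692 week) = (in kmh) 2.682e-09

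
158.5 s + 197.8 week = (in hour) 3.323e+04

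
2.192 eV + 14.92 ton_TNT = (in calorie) 1.492e+10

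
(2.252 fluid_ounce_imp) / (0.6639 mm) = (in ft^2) 1.037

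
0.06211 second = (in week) 1.027e-07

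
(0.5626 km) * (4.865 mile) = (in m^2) 4.405e+06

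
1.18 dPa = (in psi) 1.711e-05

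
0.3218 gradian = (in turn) 0.0008045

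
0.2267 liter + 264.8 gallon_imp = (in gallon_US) 318.1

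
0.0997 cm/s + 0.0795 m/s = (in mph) 0.1801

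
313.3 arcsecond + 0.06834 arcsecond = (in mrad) 1.519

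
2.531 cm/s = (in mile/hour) 0.05662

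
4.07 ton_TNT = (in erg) 1.703e+17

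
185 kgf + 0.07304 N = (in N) 1814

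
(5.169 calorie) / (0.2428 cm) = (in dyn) 8.907e+08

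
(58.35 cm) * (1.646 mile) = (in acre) 0.3819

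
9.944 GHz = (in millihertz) 9.944e+12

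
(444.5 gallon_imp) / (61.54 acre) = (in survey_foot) 2.662e-05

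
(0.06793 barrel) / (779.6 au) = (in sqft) 9.968e-16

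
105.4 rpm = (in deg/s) 632.4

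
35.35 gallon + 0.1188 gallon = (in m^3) 0.1343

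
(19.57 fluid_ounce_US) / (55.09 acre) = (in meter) 2.596e-09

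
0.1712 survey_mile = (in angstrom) 2.755e+12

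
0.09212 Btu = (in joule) 97.19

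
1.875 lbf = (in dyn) 8.34e+05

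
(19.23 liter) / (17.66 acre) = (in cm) 2.691e-05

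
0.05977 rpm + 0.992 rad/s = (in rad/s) 0.9983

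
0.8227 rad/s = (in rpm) 7.856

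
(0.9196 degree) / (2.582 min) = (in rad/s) 0.0001036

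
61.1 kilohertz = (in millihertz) 6.11e+07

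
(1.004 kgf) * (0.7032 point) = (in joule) 0.002442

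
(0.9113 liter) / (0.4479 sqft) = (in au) 1.464e-13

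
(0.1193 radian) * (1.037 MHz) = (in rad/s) 1.237e+05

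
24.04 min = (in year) 4.574e-05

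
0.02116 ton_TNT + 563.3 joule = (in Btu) 8.391e+04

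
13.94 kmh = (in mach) 0.01137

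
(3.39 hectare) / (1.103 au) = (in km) 2.054e-10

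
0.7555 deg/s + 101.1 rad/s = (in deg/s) 5793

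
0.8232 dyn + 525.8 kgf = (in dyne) 5.156e+08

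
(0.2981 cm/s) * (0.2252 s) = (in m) 0.0006713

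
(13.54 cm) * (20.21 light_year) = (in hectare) 2.589e+12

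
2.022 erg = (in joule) 2.022e-07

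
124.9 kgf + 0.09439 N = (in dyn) 1.225e+08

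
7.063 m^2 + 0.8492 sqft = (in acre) 0.001765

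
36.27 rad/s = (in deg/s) 2078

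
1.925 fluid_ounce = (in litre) 0.05693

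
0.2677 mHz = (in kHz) 2.677e-07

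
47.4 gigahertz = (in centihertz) 4.74e+12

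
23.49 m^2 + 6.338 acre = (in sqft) 2.763e+05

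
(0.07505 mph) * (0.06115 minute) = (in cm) 12.31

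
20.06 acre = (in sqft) 8.738e+05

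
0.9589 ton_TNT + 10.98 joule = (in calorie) 9.589e+08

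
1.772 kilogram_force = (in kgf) 1.772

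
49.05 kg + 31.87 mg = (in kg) 49.05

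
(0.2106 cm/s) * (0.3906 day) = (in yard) 77.73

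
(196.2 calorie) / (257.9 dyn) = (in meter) 3.183e+05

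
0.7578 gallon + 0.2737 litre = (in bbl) 0.01976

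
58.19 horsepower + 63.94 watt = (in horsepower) 58.28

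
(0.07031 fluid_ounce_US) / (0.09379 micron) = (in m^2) 22.17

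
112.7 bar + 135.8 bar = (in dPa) 2.485e+08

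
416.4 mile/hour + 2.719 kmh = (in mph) 418.1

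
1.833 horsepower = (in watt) 1367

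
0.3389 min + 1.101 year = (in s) 3.472e+07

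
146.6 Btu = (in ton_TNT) 3.697e-05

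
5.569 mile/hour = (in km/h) 8.962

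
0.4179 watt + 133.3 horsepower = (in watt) 9.94e+04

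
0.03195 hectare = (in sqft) 3439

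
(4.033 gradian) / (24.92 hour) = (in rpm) 6.743e-06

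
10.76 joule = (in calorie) 2.572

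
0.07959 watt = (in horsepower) 0.0001067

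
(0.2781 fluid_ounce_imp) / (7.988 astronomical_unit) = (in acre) 1.634e-21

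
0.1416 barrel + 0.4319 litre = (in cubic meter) 0.02294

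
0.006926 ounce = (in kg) 0.0001963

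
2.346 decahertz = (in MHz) 2.346e-05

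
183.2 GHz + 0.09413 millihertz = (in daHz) 1.832e+10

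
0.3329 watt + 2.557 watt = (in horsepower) 0.003875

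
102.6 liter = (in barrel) 0.6453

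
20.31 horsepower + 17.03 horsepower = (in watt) 2.784e+04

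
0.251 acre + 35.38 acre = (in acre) 35.63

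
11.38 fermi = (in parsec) 3.688e-31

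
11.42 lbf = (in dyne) 5.08e+06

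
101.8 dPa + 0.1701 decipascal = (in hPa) 0.102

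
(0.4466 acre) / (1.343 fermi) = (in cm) 1.346e+20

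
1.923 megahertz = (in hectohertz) 1.923e+04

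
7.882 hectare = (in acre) 19.48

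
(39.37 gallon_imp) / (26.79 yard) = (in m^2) 0.007306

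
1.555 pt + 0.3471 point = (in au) 4.485e-15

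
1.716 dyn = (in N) 1.716e-05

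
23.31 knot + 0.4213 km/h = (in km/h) 43.59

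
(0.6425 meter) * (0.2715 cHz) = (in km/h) 0.00628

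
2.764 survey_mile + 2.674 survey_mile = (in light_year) 9.25e-13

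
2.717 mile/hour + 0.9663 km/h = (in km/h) 5.339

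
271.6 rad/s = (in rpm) 2594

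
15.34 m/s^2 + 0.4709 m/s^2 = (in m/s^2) 15.81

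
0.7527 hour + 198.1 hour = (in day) 8.286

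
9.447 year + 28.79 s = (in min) 4.965e+06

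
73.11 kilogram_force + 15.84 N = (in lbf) 164.7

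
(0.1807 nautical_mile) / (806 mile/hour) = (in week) 1.536e-06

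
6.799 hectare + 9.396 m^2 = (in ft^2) 7.319e+05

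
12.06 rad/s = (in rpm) 115.2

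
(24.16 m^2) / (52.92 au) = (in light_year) 3.226e-28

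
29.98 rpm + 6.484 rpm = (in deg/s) 218.8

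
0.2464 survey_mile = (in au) 2.651e-09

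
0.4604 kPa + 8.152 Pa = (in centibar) 0.4686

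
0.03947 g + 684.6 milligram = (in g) 0.7241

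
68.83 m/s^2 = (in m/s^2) 68.83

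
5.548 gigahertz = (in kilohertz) 5.548e+06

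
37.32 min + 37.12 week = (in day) 259.9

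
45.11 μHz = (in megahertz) 4.511e-11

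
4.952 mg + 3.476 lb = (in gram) 1577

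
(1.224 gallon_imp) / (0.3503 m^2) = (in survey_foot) 0.05212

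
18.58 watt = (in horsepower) 0.02492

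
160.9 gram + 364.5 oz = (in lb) 23.14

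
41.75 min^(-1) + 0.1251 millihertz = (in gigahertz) 6.96e-10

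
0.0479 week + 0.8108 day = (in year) 0.00314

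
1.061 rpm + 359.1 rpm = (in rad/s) 37.72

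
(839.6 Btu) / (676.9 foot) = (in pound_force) 965.2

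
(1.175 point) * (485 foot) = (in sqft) 0.6596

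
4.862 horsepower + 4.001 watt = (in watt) 3630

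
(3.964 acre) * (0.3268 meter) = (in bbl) 3.297e+04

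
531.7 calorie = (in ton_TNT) 5.317e-07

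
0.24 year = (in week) 12.51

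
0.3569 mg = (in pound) 7.868e-07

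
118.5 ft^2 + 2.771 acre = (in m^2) 1.122e+04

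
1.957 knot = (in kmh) 3.624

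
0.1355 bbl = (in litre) 21.54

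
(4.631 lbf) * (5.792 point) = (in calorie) 0.01006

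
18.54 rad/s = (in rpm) 177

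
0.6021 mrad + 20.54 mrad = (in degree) 1.211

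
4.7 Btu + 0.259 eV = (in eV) 3.095e+22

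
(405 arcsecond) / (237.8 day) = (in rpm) 9.126e-10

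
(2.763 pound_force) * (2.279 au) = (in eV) 2.615e+31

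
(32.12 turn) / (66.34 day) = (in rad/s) 3.521e-05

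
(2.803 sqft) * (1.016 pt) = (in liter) 0.09334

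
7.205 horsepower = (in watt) 5373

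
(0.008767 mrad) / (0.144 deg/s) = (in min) 5.814e-05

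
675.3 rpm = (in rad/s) 70.72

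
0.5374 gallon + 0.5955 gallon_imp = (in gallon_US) 1.253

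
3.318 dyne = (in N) 3.318e-05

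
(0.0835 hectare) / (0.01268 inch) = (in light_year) 2.74e-10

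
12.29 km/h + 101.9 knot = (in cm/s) 5584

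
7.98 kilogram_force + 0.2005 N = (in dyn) 7.846e+06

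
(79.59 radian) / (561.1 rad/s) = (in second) 0.1418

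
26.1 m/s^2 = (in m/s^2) 26.1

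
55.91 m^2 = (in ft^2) 601.8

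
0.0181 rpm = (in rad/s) 0.001895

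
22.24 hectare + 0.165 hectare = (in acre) 55.36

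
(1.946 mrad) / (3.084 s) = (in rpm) 0.006026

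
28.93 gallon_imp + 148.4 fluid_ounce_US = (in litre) 135.9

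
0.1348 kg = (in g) 134.8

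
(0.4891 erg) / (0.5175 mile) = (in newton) 5.873e-11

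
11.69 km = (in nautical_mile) 6.312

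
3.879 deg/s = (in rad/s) 0.0677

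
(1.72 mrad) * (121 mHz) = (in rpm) 0.001987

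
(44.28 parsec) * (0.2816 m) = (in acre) 9.508e+13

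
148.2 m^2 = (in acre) 0.03662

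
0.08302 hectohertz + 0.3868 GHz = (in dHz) 3.868e+09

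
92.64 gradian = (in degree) 83.38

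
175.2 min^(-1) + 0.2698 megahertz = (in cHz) 2.698e+07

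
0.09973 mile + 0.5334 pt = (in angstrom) 1.605e+12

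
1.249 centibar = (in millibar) 12.49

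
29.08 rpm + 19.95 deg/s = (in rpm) 32.41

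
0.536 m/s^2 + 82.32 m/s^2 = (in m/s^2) 82.86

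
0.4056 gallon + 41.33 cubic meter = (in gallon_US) 1.092e+04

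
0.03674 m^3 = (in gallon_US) 9.706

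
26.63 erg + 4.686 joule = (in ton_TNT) 1.12e-09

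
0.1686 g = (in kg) 0.0001686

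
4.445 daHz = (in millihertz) 4.445e+04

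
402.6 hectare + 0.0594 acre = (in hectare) 402.6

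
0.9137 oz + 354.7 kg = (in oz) 1.251e+04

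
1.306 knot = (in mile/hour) 1.503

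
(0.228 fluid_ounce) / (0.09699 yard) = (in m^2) 7.603e-05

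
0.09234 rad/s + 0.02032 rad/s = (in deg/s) 6.455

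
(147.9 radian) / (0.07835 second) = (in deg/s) 1.082e+05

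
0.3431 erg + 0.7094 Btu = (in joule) 748.5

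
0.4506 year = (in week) 23.5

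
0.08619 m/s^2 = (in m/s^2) 0.08619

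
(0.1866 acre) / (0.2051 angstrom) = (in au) 246.1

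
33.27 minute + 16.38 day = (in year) 0.04494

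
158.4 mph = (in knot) 137.6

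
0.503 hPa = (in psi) 0.007295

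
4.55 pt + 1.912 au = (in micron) 2.86e+17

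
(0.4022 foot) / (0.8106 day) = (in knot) 3.403e-06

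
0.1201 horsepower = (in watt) 89.56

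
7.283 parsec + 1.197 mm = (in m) 2.247e+17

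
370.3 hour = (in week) 2.204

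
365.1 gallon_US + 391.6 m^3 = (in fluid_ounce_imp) 1.383e+07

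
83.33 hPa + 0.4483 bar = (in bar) 0.5316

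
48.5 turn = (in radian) 304.7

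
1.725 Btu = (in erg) 1.82e+10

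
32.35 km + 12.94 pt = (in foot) 1.061e+05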